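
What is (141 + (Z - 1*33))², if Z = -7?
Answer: 10201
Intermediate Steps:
(141 + (Z - 1*33))² = (141 + (-7 - 1*33))² = (141 + (-7 - 33))² = (141 - 40)² = 101² = 10201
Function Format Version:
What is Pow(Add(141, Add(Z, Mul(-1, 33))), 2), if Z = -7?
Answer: 10201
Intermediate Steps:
Pow(Add(141, Add(Z, Mul(-1, 33))), 2) = Pow(Add(141, Add(-7, Mul(-1, 33))), 2) = Pow(Add(141, Add(-7, -33)), 2) = Pow(Add(141, -40), 2) = Pow(101, 2) = 10201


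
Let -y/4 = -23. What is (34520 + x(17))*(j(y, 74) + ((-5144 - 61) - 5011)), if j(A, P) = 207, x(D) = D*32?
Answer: -350955576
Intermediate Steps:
y = 92 (y = -4*(-23) = 92)
x(D) = 32*D
(34520 + x(17))*(j(y, 74) + ((-5144 - 61) - 5011)) = (34520 + 32*17)*(207 + ((-5144 - 61) - 5011)) = (34520 + 544)*(207 + (-5205 - 5011)) = 35064*(207 - 10216) = 35064*(-10009) = -350955576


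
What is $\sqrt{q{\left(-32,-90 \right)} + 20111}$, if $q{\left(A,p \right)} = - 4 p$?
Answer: $\sqrt{20471} \approx 143.08$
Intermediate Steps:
$\sqrt{q{\left(-32,-90 \right)} + 20111} = \sqrt{\left(-4\right) \left(-90\right) + 20111} = \sqrt{360 + 20111} = \sqrt{20471}$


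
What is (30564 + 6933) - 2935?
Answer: 34562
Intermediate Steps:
(30564 + 6933) - 2935 = 37497 - 2935 = 34562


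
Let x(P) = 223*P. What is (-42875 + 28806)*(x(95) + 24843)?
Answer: -647567932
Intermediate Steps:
(-42875 + 28806)*(x(95) + 24843) = (-42875 + 28806)*(223*95 + 24843) = -14069*(21185 + 24843) = -14069*46028 = -647567932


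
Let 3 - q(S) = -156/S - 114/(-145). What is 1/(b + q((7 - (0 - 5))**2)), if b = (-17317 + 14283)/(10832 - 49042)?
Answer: 6648540/22448993 ≈ 0.29616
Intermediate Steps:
q(S) = 321/145 + 156/S (q(S) = 3 - (-156/S - 114/(-145)) = 3 - (-156/S - 114*(-1/145)) = 3 - (-156/S + 114/145) = 3 - (114/145 - 156/S) = 3 + (-114/145 + 156/S) = 321/145 + 156/S)
b = 1517/19105 (b = -3034/(-38210) = -3034*(-1/38210) = 1517/19105 ≈ 0.079403)
1/(b + q((7 - (0 - 5))**2)) = 1/(1517/19105 + (321/145 + 156/((7 - (0 - 5))**2))) = 1/(1517/19105 + (321/145 + 156/((7 - 1*(-5))**2))) = 1/(1517/19105 + (321/145 + 156/((7 + 5)**2))) = 1/(1517/19105 + (321/145 + 156/(12**2))) = 1/(1517/19105 + (321/145 + 156/144)) = 1/(1517/19105 + (321/145 + 156*(1/144))) = 1/(1517/19105 + (321/145 + 13/12)) = 1/(1517/19105 + 5737/1740) = 1/(22448993/6648540) = 6648540/22448993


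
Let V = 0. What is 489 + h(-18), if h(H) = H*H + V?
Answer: 813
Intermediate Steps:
h(H) = H**2 (h(H) = H*H + 0 = H**2 + 0 = H**2)
489 + h(-18) = 489 + (-18)**2 = 489 + 324 = 813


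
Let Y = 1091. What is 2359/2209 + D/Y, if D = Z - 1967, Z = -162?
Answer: -2129292/2410019 ≈ -0.88352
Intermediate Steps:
D = -2129 (D = -162 - 1967 = -2129)
2359/2209 + D/Y = 2359/2209 - 2129/1091 = -2129292/2410019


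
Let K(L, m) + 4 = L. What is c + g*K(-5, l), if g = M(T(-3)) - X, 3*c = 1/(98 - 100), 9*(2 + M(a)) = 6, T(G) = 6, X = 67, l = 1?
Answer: 3689/6 ≈ 614.83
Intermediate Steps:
M(a) = -4/3 (M(a) = -2 + (⅑)*6 = -2 + ⅔ = -4/3)
K(L, m) = -4 + L
c = -⅙ (c = 1/(3*(98 - 100)) = (⅓)/(-2) = (⅓)*(-½) = -⅙ ≈ -0.16667)
g = -205/3 (g = -4/3 - 1*67 = -4/3 - 67 = -205/3 ≈ -68.333)
c + g*K(-5, l) = -⅙ - 205*(-4 - 5)/3 = -⅙ - 205/3*(-9) = -⅙ + 615 = 3689/6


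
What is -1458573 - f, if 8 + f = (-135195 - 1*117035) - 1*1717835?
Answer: 511500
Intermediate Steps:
f = -1970073 (f = -8 + ((-135195 - 1*117035) - 1*1717835) = -8 + ((-135195 - 117035) - 1717835) = -8 + (-252230 - 1717835) = -8 - 1970065 = -1970073)
-1458573 - f = -1458573 - 1*(-1970073) = -1458573 + 1970073 = 511500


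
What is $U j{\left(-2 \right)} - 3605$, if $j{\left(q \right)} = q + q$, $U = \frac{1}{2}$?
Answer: $-3607$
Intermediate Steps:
$U = \frac{1}{2} \approx 0.5$
$j{\left(q \right)} = 2 q$
$U j{\left(-2 \right)} - 3605 = \frac{2 \left(-2\right)}{2} - 3605 = \frac{1}{2} \left(-4\right) - 3605 = -2 - 3605 = -3607$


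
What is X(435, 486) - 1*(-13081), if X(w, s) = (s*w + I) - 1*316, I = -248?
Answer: 223927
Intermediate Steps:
X(w, s) = -564 + s*w (X(w, s) = (s*w - 248) - 1*316 = (-248 + s*w) - 316 = -564 + s*w)
X(435, 486) - 1*(-13081) = (-564 + 486*435) - 1*(-13081) = (-564 + 211410) + 13081 = 210846 + 13081 = 223927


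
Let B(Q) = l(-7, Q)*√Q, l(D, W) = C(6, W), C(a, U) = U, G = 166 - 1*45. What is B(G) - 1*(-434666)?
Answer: 435997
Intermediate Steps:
G = 121 (G = 166 - 45 = 121)
l(D, W) = W
B(Q) = Q^(3/2) (B(Q) = Q*√Q = Q^(3/2))
B(G) - 1*(-434666) = 121^(3/2) - 1*(-434666) = 1331 + 434666 = 435997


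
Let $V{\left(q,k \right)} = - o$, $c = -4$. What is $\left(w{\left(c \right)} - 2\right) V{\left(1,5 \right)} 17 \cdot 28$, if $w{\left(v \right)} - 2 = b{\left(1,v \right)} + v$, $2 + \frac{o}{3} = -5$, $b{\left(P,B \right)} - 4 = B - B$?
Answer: $0$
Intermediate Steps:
$b{\left(P,B \right)} = 4$ ($b{\left(P,B \right)} = 4 + \left(B - B\right) = 4 + 0 = 4$)
$o = -21$ ($o = -6 + 3 \left(-5\right) = -6 - 15 = -21$)
$V{\left(q,k \right)} = 21$ ($V{\left(q,k \right)} = \left(-1\right) \left(-21\right) = 21$)
$w{\left(v \right)} = 6 + v$ ($w{\left(v \right)} = 2 + \left(4 + v\right) = 6 + v$)
$\left(w{\left(c \right)} - 2\right) V{\left(1,5 \right)} 17 \cdot 28 = \left(\left(6 - 4\right) - 2\right) 21 \cdot 17 \cdot 28 = \left(2 - 2\right) 21 \cdot 17 \cdot 28 = 0 \cdot 21 \cdot 17 \cdot 28 = 0 \cdot 17 \cdot 28 = 0 \cdot 28 = 0$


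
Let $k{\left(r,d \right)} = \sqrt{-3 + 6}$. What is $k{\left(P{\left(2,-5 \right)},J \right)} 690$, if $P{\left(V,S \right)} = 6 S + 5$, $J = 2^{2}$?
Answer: $690 \sqrt{3} \approx 1195.1$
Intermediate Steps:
$J = 4$
$P{\left(V,S \right)} = 5 + 6 S$
$k{\left(r,d \right)} = \sqrt{3}$
$k{\left(P{\left(2,-5 \right)},J \right)} 690 = \sqrt{3} \cdot 690 = 690 \sqrt{3}$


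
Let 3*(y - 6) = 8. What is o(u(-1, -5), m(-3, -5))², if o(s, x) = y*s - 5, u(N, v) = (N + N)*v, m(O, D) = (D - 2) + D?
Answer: 60025/9 ≈ 6669.4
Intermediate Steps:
y = 26/3 (y = 6 + (⅓)*8 = 6 + 8/3 = 26/3 ≈ 8.6667)
m(O, D) = -2 + 2*D (m(O, D) = (-2 + D) + D = -2 + 2*D)
u(N, v) = 2*N*v (u(N, v) = (2*N)*v = 2*N*v)
o(s, x) = -5 + 26*s/3 (o(s, x) = 26*s/3 - 5 = -5 + 26*s/3)
o(u(-1, -5), m(-3, -5))² = (-5 + 26*(2*(-1)*(-5))/3)² = (-5 + (26/3)*10)² = (-5 + 260/3)² = (245/3)² = 60025/9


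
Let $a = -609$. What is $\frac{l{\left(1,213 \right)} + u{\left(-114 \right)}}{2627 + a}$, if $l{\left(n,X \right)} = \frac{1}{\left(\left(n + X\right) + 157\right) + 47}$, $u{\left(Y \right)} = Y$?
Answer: $- \frac{47651}{843524} \approx -0.05649$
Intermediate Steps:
$l{\left(n,X \right)} = \frac{1}{204 + X + n}$ ($l{\left(n,X \right)} = \frac{1}{\left(\left(X + n\right) + 157\right) + 47} = \frac{1}{\left(157 + X + n\right) + 47} = \frac{1}{204 + X + n}$)
$\frac{l{\left(1,213 \right)} + u{\left(-114 \right)}}{2627 + a} = \frac{\frac{1}{204 + 213 + 1} - 114}{2627 - 609} = \frac{\frac{1}{418} - 114}{2018} = \left(\frac{1}{418} - 114\right) \frac{1}{2018} = \left(- \frac{47651}{418}\right) \frac{1}{2018} = - \frac{47651}{843524}$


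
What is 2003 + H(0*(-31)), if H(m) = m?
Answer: 2003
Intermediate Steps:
2003 + H(0*(-31)) = 2003 + 0*(-31) = 2003 + 0 = 2003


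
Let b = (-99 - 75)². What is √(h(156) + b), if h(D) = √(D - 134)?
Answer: √(30276 + √22) ≈ 174.01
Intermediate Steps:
h(D) = √(-134 + D)
b = 30276 (b = (-174)² = 30276)
√(h(156) + b) = √(√(-134 + 156) + 30276) = √(√22 + 30276) = √(30276 + √22)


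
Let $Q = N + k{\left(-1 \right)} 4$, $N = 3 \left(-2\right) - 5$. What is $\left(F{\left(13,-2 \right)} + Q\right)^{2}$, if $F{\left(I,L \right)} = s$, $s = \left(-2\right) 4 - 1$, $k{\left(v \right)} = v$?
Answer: $576$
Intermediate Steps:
$N = -11$ ($N = -6 - 5 = -11$)
$Q = -15$ ($Q = -11 - 4 = -15$)
$s = -9$ ($s = -8 - 1 = -9$)
$F{\left(I,L \right)} = -9$
$\left(F{\left(13,-2 \right)} + Q\right)^{2} = \left(-9 - 15\right)^{2} = \left(-24\right)^{2} = 576$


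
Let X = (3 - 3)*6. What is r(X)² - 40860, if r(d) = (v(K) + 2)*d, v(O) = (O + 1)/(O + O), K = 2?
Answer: -40860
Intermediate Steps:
v(O) = (1 + O)/(2*O) (v(O) = (1 + O)/((2*O)) = (1 + O)*(1/(2*O)) = (1 + O)/(2*O))
X = 0 (X = 0*6 = 0)
r(d) = 11*d/4 (r(d) = ((½)*(1 + 2)/2 + 2)*d = ((½)*(½)*3 + 2)*d = (¾ + 2)*d = 11*d/4)
r(X)² - 40860 = ((11/4)*0)² - 40860 = 0² - 40860 = 0 - 40860 = -40860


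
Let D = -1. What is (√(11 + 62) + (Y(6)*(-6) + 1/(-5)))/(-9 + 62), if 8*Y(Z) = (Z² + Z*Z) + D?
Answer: -1069/1060 + √73/53 ≈ -0.84728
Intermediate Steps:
Y(Z) = -⅛ + Z²/4 (Y(Z) = ((Z² + Z*Z) - 1)/8 = ((Z² + Z²) - 1)/8 = (2*Z² - 1)/8 = (-1 + 2*Z²)/8 = -⅛ + Z²/4)
(√(11 + 62) + (Y(6)*(-6) + 1/(-5)))/(-9 + 62) = (√(11 + 62) + ((-⅛ + (¼)*6²)*(-6) + 1/(-5)))/(-9 + 62) = (√73 + ((-⅛ + (¼)*36)*(-6) - ⅕))/53 = (√73 + ((-⅛ + 9)*(-6) - ⅕))*(1/53) = (√73 + ((71/8)*(-6) - ⅕))*(1/53) = (√73 + (-213/4 - ⅕))*(1/53) = (√73 - 1069/20)*(1/53) = (-1069/20 + √73)*(1/53) = -1069/1060 + √73/53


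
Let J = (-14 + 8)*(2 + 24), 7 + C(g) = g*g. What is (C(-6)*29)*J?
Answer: -131196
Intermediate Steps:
C(g) = -7 + g**2 (C(g) = -7 + g*g = -7 + g**2)
J = -156 (J = -6*26 = -156)
(C(-6)*29)*J = ((-7 + (-6)**2)*29)*(-156) = ((-7 + 36)*29)*(-156) = (29*29)*(-156) = 841*(-156) = -131196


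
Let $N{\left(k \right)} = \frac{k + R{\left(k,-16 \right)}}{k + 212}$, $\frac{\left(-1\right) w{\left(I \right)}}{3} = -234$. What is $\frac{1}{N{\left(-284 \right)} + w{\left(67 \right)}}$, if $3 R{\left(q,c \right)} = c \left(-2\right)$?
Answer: $\frac{54}{38113} \approx 0.0014168$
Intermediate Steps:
$w{\left(I \right)} = 702$ ($w{\left(I \right)} = \left(-3\right) \left(-234\right) = 702$)
$R{\left(q,c \right)} = - \frac{2 c}{3}$ ($R{\left(q,c \right)} = \frac{c \left(-2\right)}{3} = \frac{\left(-2\right) c}{3} = - \frac{2 c}{3}$)
$N{\left(k \right)} = \frac{\frac{32}{3} + k}{212 + k}$ ($N{\left(k \right)} = \frac{k - - \frac{32}{3}}{k + 212} = \frac{k + \frac{32}{3}}{212 + k} = \frac{\frac{32}{3} + k}{212 + k}$)
$\frac{1}{N{\left(-284 \right)} + w{\left(67 \right)}} = \frac{1}{\frac{\frac{32}{3} - 284}{212 - 284} + 702} = \frac{1}{\frac{1}{-72} \left(- \frac{820}{3}\right) + 702} = \frac{1}{\left(- \frac{1}{72}\right) \left(- \frac{820}{3}\right) + 702} = \frac{1}{\frac{205}{54} + 702} = \frac{1}{\frac{38113}{54}} = \frac{54}{38113}$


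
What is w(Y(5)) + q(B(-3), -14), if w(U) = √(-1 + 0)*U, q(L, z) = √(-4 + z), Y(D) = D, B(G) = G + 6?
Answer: I*(5 + 3*√2) ≈ 9.2426*I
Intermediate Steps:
B(G) = 6 + G
w(U) = I*U (w(U) = √(-1)*U = I*U)
w(Y(5)) + q(B(-3), -14) = I*5 + √(-4 - 14) = 5*I + √(-18) = 5*I + 3*I*√2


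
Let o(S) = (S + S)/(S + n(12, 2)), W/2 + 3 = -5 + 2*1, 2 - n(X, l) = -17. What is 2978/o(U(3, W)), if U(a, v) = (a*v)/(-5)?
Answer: 195059/36 ≈ 5418.3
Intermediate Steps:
n(X, l) = 19 (n(X, l) = 2 - 1*(-17) = 2 + 17 = 19)
W = -12 (W = -6 + 2*(-5 + 2*1) = -6 + 2*(-5 + 2) = -6 + 2*(-3) = -6 - 6 = -12)
U(a, v) = -a*v/5 (U(a, v) = (a*v)*(-⅕) = -a*v/5)
o(S) = 2*S/(19 + S) (o(S) = (S + S)/(S + 19) = (2*S)/(19 + S) = 2*S/(19 + S))
2978/o(U(3, W)) = 2978/((2*(-⅕*3*(-12))/(19 - ⅕*3*(-12)))) = 2978/((2*(36/5)/(19 + 36/5))) = 2978/((2*(36/5)/(131/5))) = 2978/((2*(36/5)*(5/131))) = 2978/(72/131) = 2978*(131/72) = 195059/36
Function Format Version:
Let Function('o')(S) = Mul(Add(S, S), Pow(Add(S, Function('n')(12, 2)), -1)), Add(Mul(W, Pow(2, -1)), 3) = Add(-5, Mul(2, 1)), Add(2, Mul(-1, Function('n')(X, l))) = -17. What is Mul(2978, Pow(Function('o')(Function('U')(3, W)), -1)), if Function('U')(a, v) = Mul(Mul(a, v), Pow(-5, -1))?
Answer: Rational(195059, 36) ≈ 5418.3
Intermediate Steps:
Function('n')(X, l) = 19 (Function('n')(X, l) = Add(2, Mul(-1, -17)) = Add(2, 17) = 19)
W = -12 (W = Add(-6, Mul(2, Add(-5, Mul(2, 1)))) = Add(-6, Mul(2, Add(-5, 2))) = Add(-6, Mul(2, -3)) = Add(-6, -6) = -12)
Function('U')(a, v) = Mul(Rational(-1, 5), a, v) (Function('U')(a, v) = Mul(Mul(a, v), Rational(-1, 5)) = Mul(Rational(-1, 5), a, v))
Function('o')(S) = Mul(2, S, Pow(Add(19, S), -1)) (Function('o')(S) = Mul(Add(S, S), Pow(Add(S, 19), -1)) = Mul(Mul(2, S), Pow(Add(19, S), -1)) = Mul(2, S, Pow(Add(19, S), -1)))
Mul(2978, Pow(Function('o')(Function('U')(3, W)), -1)) = Mul(2978, Pow(Mul(2, Mul(Rational(-1, 5), 3, -12), Pow(Add(19, Mul(Rational(-1, 5), 3, -12)), -1)), -1)) = Mul(2978, Pow(Mul(2, Rational(36, 5), Pow(Add(19, Rational(36, 5)), -1)), -1)) = Mul(2978, Pow(Mul(2, Rational(36, 5), Pow(Rational(131, 5), -1)), -1)) = Mul(2978, Pow(Mul(2, Rational(36, 5), Rational(5, 131)), -1)) = Mul(2978, Pow(Rational(72, 131), -1)) = Mul(2978, Rational(131, 72)) = Rational(195059, 36)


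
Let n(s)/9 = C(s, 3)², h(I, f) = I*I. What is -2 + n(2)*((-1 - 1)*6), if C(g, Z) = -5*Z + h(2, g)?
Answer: -13070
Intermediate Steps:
h(I, f) = I²
C(g, Z) = 4 - 5*Z (C(g, Z) = -5*Z + 2² = -5*Z + 4 = 4 - 5*Z)
n(s) = 1089 (n(s) = 9*(4 - 5*3)² = 9*(4 - 15)² = 9*(-11)² = 9*121 = 1089)
-2 + n(2)*((-1 - 1)*6) = -2 + 1089*((-1 - 1)*6) = -2 + 1089*(-2*6) = -2 + 1089*(-12) = -2 - 13068 = -13070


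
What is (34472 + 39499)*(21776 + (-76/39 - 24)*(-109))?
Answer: 23660166804/13 ≈ 1.8200e+9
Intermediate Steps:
(34472 + 39499)*(21776 + (-76/39 - 24)*(-109)) = 73971*(21776 + (-76*1/39 - 24)*(-109)) = 73971*(21776 + (-76/39 - 24)*(-109)) = 73971*(21776 - 1012/39*(-109)) = 73971*(21776 + 110308/39) = 73971*(959572/39) = 23660166804/13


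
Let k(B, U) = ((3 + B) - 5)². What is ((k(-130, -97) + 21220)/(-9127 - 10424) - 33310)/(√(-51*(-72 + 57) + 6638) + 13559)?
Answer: -630767056699/256731272427 + 325641227*√7403/1797118906989 ≈ -2.4413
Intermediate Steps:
k(B, U) = (-2 + B)²
((k(-130, -97) + 21220)/(-9127 - 10424) - 33310)/(√(-51*(-72 + 57) + 6638) + 13559) = (((-2 - 130)² + 21220)/(-9127 - 10424) - 33310)/(√(-51*(-72 + 57) + 6638) + 13559) = (((-132)² + 21220)/(-19551) - 33310)/(√(-51*(-15) + 6638) + 13559) = ((17424 + 21220)*(-1/19551) - 33310)/(√(765 + 6638) + 13559) = (38644*(-1/19551) - 33310)/(√7403 + 13559) = (-38644/19551 - 33310)/(13559 + √7403) = -651282454/(19551*(13559 + √7403))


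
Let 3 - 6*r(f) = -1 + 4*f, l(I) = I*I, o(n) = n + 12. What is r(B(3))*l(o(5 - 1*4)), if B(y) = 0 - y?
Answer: 1352/3 ≈ 450.67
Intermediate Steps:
o(n) = 12 + n
B(y) = -y
l(I) = I²
r(f) = ⅔ - 2*f/3 (r(f) = ½ - (-1 + 4*f)/6 = ½ + (⅙ - 2*f/3) = ⅔ - 2*f/3)
r(B(3))*l(o(5 - 1*4)) = (⅔ - (-2)*3/3)*(12 + (5 - 1*4))² = (⅔ - ⅔*(-3))*(12 + (5 - 4))² = (⅔ + 2)*(12 + 1)² = (8/3)*13² = (8/3)*169 = 1352/3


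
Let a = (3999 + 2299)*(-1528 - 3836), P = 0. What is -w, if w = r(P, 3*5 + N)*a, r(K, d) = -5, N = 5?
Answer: -168912360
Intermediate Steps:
a = -33782472 (a = 6298*(-5364) = -33782472)
w = 168912360 (w = -5*(-33782472) = 168912360)
-w = -1*168912360 = -168912360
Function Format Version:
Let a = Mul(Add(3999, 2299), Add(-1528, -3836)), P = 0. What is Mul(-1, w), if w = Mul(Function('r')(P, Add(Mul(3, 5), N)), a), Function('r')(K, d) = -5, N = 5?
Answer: -168912360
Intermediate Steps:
a = -33782472 (a = Mul(6298, -5364) = -33782472)
w = 168912360 (w = Mul(-5, -33782472) = 168912360)
Mul(-1, w) = Mul(-1, 168912360) = -168912360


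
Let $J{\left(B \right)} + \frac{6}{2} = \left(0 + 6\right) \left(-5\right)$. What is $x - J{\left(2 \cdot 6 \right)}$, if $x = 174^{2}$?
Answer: $30309$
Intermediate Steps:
$J{\left(B \right)} = -33$ ($J{\left(B \right)} = -3 + \left(0 + 6\right) \left(-5\right) = -3 + 6 \left(-5\right) = -3 - 30 = -33$)
$x = 30276$
$x - J{\left(2 \cdot 6 \right)} = 30276 - -33 = 30276 + 33 = 30309$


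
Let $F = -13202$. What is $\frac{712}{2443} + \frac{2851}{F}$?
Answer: $\frac{347833}{4607498} \approx 0.075493$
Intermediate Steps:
$\frac{712}{2443} + \frac{2851}{F} = \frac{712}{2443} + \frac{2851}{-13202} = 712 \cdot \frac{1}{2443} + 2851 \left(- \frac{1}{13202}\right) = \frac{712}{2443} - \frac{2851}{13202} = \frac{347833}{4607498}$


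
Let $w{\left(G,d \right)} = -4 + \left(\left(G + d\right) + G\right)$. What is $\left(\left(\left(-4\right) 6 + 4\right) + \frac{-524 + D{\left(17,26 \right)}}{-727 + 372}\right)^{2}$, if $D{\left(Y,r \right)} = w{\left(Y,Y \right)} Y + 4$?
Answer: $\frac{54449641}{126025} \approx 432.05$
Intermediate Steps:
$w{\left(G,d \right)} = -4 + d + 2 G$ ($w{\left(G,d \right)} = -4 + \left(d + 2 G\right) = -4 + d + 2 G$)
$D{\left(Y,r \right)} = 4 + Y \left(-4 + 3 Y\right)$ ($D{\left(Y,r \right)} = \left(-4 + Y + 2 Y\right) Y + 4 = \left(-4 + 3 Y\right) Y + 4 = Y \left(-4 + 3 Y\right) + 4 = 4 + Y \left(-4 + 3 Y\right)$)
$\left(\left(\left(-4\right) 6 + 4\right) + \frac{-524 + D{\left(17,26 \right)}}{-727 + 372}\right)^{2} = \left(\left(\left(-4\right) 6 + 4\right) + \frac{-524 + \left(4 + 17 \left(-4 + 3 \cdot 17\right)\right)}{-727 + 372}\right)^{2} = \left(\left(-24 + 4\right) + \frac{-524 + \left(4 + 17 \left(-4 + 51\right)\right)}{-355}\right)^{2} = \left(-20 + \left(-524 + \left(4 + 17 \cdot 47\right)\right) \left(- \frac{1}{355}\right)\right)^{2} = \left(-20 + \left(-524 + \left(4 + 799\right)\right) \left(- \frac{1}{355}\right)\right)^{2} = \left(-20 + \left(-524 + 803\right) \left(- \frac{1}{355}\right)\right)^{2} = \left(-20 + 279 \left(- \frac{1}{355}\right)\right)^{2} = \left(-20 - \frac{279}{355}\right)^{2} = \left(- \frac{7379}{355}\right)^{2} = \frac{54449641}{126025}$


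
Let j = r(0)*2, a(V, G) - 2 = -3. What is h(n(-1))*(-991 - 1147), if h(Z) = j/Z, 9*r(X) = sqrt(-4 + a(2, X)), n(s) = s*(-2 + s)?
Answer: -4276*I*sqrt(5)/27 ≈ -354.13*I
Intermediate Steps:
a(V, G) = -1 (a(V, G) = 2 - 3 = -1)
r(X) = I*sqrt(5)/9 (r(X) = sqrt(-4 - 1)/9 = sqrt(-5)/9 = (I*sqrt(5))/9 = I*sqrt(5)/9)
j = 2*I*sqrt(5)/9 (j = (I*sqrt(5)/9)*2 = 2*I*sqrt(5)/9 ≈ 0.4969*I)
h(Z) = 2*I*sqrt(5)/(9*Z) (h(Z) = (2*I*sqrt(5)/9)/Z = 2*I*sqrt(5)/(9*Z))
h(n(-1))*(-991 - 1147) = (2*I*sqrt(5)/(9*((-(-2 - 1)))))*(-991 - 1147) = (2*I*sqrt(5)/(9*((-1*(-3)))))*(-2138) = ((2/9)*I*sqrt(5)/3)*(-2138) = ((2/9)*I*sqrt(5)*(1/3))*(-2138) = (2*I*sqrt(5)/27)*(-2138) = -4276*I*sqrt(5)/27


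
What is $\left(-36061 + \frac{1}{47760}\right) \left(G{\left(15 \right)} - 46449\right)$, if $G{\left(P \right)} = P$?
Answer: $\frac{13328673525301}{7960} \approx 1.6745 \cdot 10^{9}$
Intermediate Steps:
$\left(-36061 + \frac{1}{47760}\right) \left(G{\left(15 \right)} - 46449\right) = \left(-36061 + \frac{1}{47760}\right) \left(15 - 46449\right) = \left(-36061 + \frac{1}{47760}\right) \left(-46434\right) = \left(- \frac{1722273359}{47760}\right) \left(-46434\right) = \frac{13328673525301}{7960}$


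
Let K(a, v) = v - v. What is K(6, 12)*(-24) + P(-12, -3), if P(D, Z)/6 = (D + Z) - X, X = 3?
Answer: -108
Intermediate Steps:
P(D, Z) = -18 + 6*D + 6*Z (P(D, Z) = 6*((D + Z) - 1*3) = 6*((D + Z) - 3) = 6*(-3 + D + Z) = -18 + 6*D + 6*Z)
K(a, v) = 0
K(6, 12)*(-24) + P(-12, -3) = 0*(-24) + (-18 + 6*(-12) + 6*(-3)) = 0 + (-18 - 72 - 18) = 0 - 108 = -108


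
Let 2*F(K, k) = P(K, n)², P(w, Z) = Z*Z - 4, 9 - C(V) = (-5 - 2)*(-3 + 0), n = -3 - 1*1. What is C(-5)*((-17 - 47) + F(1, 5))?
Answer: -96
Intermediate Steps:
n = -4 (n = -3 - 1 = -4)
C(V) = -12 (C(V) = 9 - (-5 - 2)*(-3 + 0) = 9 - (-7)*(-3) = 9 - 1*21 = 9 - 21 = -12)
P(w, Z) = -4 + Z² (P(w, Z) = Z² - 4 = -4 + Z²)
F(K, k) = 72 (F(K, k) = (-4 + (-4)²)²/2 = (-4 + 16)²/2 = (½)*12² = (½)*144 = 72)
C(-5)*((-17 - 47) + F(1, 5)) = -12*((-17 - 47) + 72) = -12*(-64 + 72) = -12*8 = -96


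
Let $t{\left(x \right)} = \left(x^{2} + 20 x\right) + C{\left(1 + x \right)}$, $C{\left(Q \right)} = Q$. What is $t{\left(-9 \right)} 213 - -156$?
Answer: $-22635$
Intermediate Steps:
$t{\left(x \right)} = 1 + x^{2} + 21 x$ ($t{\left(x \right)} = \left(x^{2} + 20 x\right) + \left(1 + x\right) = 1 + x^{2} + 21 x$)
$t{\left(-9 \right)} 213 - -156 = \left(1 + \left(-9\right)^{2} + 21 \left(-9\right)\right) 213 - -156 = \left(1 + 81 - 189\right) 213 + 156 = \left(-107\right) 213 + 156 = -22791 + 156 = -22635$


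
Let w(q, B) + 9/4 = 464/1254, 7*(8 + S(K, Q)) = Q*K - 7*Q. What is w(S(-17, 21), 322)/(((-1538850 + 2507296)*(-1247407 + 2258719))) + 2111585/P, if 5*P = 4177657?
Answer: 2357620992270625653095/932885187355830436992 ≈ 2.5272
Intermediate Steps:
S(K, Q) = -8 - Q + K*Q/7 (S(K, Q) = -8 + (Q*K - 7*Q)/7 = -8 + (K*Q - 7*Q)/7 = -8 + (-7*Q + K*Q)/7 = -8 + (-Q + K*Q/7) = -8 - Q + K*Q/7)
P = 4177657/5 (P = (⅕)*4177657 = 4177657/5 ≈ 8.3553e+5)
w(q, B) = -4715/2508 (w(q, B) = -9/4 + 464/1254 = -9/4 + 464*(1/1254) = -9/4 + 232/627 = -4715/2508)
w(S(-17, 21), 322)/(((-1538850 + 2507296)*(-1247407 + 2258719))) + 2111585/P = -4715*1/((-1538850 + 2507296)*(-1247407 + 2258719))/2508 + 2111585/(4177657/5) = -4715/(2508*(968446*1011312)) + 2111585*(5/4177657) = -4715/2508/979401061152 + 10557925/4177657 = -4715/2508*1/979401061152 + 10557925/4177657 = -4715/2456337861369216 + 10557925/4177657 = 2357620992270625653095/932885187355830436992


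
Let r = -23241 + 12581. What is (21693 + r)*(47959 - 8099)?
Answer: 439775380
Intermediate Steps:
r = -10660
(21693 + r)*(47959 - 8099) = (21693 - 10660)*(47959 - 8099) = 11033*39860 = 439775380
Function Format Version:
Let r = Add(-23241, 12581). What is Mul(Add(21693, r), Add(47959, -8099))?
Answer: 439775380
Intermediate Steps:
r = -10660
Mul(Add(21693, r), Add(47959, -8099)) = Mul(Add(21693, -10660), Add(47959, -8099)) = Mul(11033, 39860) = 439775380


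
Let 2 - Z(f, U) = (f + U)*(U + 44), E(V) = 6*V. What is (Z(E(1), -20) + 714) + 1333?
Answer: 2385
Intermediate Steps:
Z(f, U) = 2 - (44 + U)*(U + f) (Z(f, U) = 2 - (f + U)*(U + 44) = 2 - (U + f)*(44 + U) = 2 - (44 + U)*(U + f))
(Z(E(1), -20) + 714) + 1333 = ((2 - 1*(-20)² - 44*(-20) - 264 - 1*(-20)*6*1) + 714) + 1333 = ((2 - 1*400 + 880 - 44*6 - 1*(-20)*6) + 714) + 1333 = ((2 - 400 + 880 - 264 + 120) + 714) + 1333 = (338 + 714) + 1333 = 1052 + 1333 = 2385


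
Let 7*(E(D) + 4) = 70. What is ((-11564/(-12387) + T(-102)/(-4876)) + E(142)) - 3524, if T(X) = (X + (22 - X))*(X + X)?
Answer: -53092936324/15099753 ≈ -3516.1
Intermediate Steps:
E(D) = 6 (E(D) = -4 + (1/7)*70 = -4 + 10 = 6)
T(X) = 44*X (T(X) = 22*(2*X) = 44*X)
((-11564/(-12387) + T(-102)/(-4876)) + E(142)) - 3524 = ((-11564/(-12387) + (44*(-102))/(-4876)) + 6) - 3524 = ((-11564*(-1/12387) - 4488*(-1/4876)) + 6) - 3524 = ((11564/12387 + 1122/1219) + 6) - 3524 = (27994730/15099753 + 6) - 3524 = 118593248/15099753 - 3524 = -53092936324/15099753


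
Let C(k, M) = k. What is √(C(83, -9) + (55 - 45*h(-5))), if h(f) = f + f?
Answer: 14*√3 ≈ 24.249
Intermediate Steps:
h(f) = 2*f
√(C(83, -9) + (55 - 45*h(-5))) = √(83 + (55 - 90*(-5))) = √(83 + (55 - 45*(-10))) = √(83 + (55 + 450)) = √(83 + 505) = √588 = 14*√3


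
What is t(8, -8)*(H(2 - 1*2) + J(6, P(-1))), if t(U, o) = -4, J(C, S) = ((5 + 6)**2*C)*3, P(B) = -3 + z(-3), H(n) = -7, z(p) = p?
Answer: -8684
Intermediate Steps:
P(B) = -6 (P(B) = -3 - 3 = -6)
J(C, S) = 363*C (J(C, S) = (11**2*C)*3 = (121*C)*3 = 363*C)
t(8, -8)*(H(2 - 1*2) + J(6, P(-1))) = -4*(-7 + 363*6) = -4*(-7 + 2178) = -4*2171 = -8684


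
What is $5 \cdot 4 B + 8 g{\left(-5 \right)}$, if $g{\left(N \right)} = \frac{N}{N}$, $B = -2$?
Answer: $-32$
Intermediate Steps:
$g{\left(N \right)} = 1$
$5 \cdot 4 B + 8 g{\left(-5 \right)} = 5 \cdot 4 \left(-2\right) + 8 \cdot 1 = 20 \left(-2\right) + 8 = -40 + 8 = -32$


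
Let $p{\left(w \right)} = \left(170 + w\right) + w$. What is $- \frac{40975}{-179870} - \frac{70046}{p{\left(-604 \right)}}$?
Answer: $\frac{1264170607}{18670506} \approx 67.709$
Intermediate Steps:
$p{\left(w \right)} = 170 + 2 w$
$- \frac{40975}{-179870} - \frac{70046}{p{\left(-604 \right)}} = - \frac{40975}{-179870} - \frac{70046}{170 + 2 \left(-604\right)} = \left(-40975\right) \left(- \frac{1}{179870}\right) - \frac{70046}{170 - 1208} = \frac{8195}{35974} - \frac{70046}{-1038} = \frac{8195}{35974} - - \frac{35023}{519} = \frac{8195}{35974} + \frac{35023}{519} = \frac{1264170607}{18670506}$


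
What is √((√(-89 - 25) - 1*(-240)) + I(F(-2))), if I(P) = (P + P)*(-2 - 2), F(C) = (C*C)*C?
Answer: √(304 + I*√114) ≈ 17.438 + 0.3061*I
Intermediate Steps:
F(C) = C³ (F(C) = C²*C = C³)
I(P) = -8*P (I(P) = (2*P)*(-4) = -8*P)
√((√(-89 - 25) - 1*(-240)) + I(F(-2))) = √((√(-89 - 25) - 1*(-240)) - 8*(-2)³) = √((√(-114) + 240) - 8*(-8)) = √((I*√114 + 240) + 64) = √((240 + I*√114) + 64) = √(304 + I*√114)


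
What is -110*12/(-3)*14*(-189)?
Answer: -1164240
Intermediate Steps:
-110*12/(-3)*14*(-189) = -110*12*(-1/3)*14*(-189) = -(-440)*14*(-189) = -110*(-56)*(-189) = 6160*(-189) = -1164240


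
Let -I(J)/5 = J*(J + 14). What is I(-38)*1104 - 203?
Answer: -5034443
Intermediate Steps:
I(J) = -5*J*(14 + J) (I(J) = -5*J*(J + 14) = -5*J*(14 + J))
I(-38)*1104 - 203 = -5*(-38)*(14 - 38)*1104 - 203 = -5*(-38)*(-24)*1104 - 203 = -4560*1104 - 203 = -5034240 - 203 = -5034443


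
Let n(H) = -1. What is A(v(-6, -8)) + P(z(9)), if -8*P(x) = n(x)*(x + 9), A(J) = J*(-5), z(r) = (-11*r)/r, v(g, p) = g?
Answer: 119/4 ≈ 29.750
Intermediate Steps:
z(r) = -11
A(J) = -5*J
P(x) = 9/8 + x/8 (P(x) = -(-1)*(x + 9)/8 = -(-1)*(9 + x)/8 = -(-9 - x)/8 = 9/8 + x/8)
A(v(-6, -8)) + P(z(9)) = -5*(-6) + (9/8 + (⅛)*(-11)) = 30 + (9/8 - 11/8) = 30 - ¼ = 119/4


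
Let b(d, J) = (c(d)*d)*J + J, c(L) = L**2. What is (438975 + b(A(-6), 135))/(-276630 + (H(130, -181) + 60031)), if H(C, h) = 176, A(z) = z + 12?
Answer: -52030/24047 ≈ -2.1637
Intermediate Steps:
A(z) = 12 + z
b(d, J) = J + J*d**3 (b(d, J) = (d**2*d)*J + J = d**3*J + J = J*d**3 + J = J + J*d**3)
(438975 + b(A(-6), 135))/(-276630 + (H(130, -181) + 60031)) = (438975 + 135*(1 + (12 - 6)**3))/(-276630 + (176 + 60031)) = (438975 + 135*(1 + 6**3))/(-276630 + 60207) = (438975 + 135*(1 + 216))/(-216423) = (438975 + 135*217)*(-1/216423) = (438975 + 29295)*(-1/216423) = 468270*(-1/216423) = -52030/24047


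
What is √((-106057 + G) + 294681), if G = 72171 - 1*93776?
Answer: √167019 ≈ 408.68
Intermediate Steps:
G = -21605 (G = 72171 - 93776 = -21605)
√((-106057 + G) + 294681) = √((-106057 - 21605) + 294681) = √(-127662 + 294681) = √167019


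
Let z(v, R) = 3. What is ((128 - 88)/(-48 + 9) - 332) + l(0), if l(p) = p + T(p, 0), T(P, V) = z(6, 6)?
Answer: -12871/39 ≈ -330.03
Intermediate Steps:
T(P, V) = 3
l(p) = 3 + p (l(p) = p + 3 = 3 + p)
((128 - 88)/(-48 + 9) - 332) + l(0) = ((128 - 88)/(-48 + 9) - 332) + (3 + 0) = (40/(-39) - 332) + 3 = (40*(-1/39) - 332) + 3 = (-40/39 - 332) + 3 = -12988/39 + 3 = -12871/39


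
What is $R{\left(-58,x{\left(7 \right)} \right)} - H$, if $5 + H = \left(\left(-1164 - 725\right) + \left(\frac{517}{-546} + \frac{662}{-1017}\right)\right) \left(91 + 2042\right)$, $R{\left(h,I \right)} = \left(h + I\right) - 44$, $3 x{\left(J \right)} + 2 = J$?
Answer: $\frac{248800258667}{61698} \approx 4.0325 \cdot 10^{6}$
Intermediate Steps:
$x{\left(J \right)} = - \frac{2}{3} + \frac{J}{3}$
$R{\left(h,I \right)} = -44 + I + h$ ($R{\left(h,I \right)} = \left(I + h\right) - 44 = -44 + I + h$)
$H = - \frac{82935483011}{20566}$ ($H = -5 + \left(\left(-1164 - 725\right) + \left(\frac{517}{-546} + \frac{662}{-1017}\right)\right) \left(91 + 2042\right) = -5 + \left(-1889 + \left(517 \left(- \frac{1}{546}\right) + 662 \left(- \frac{1}{1017}\right)\right)\right) 2133 = -5 + \left(-1889 - \frac{295747}{185094}\right) 2133 = -5 - \frac{82935380181}{20566} = - \frac{82935483011}{20566} \approx -4.0326 \cdot 10^{6}$)
$R{\left(-58,x{\left(7 \right)} \right)} - H = \left(-44 + \left(- \frac{2}{3} + \frac{1}{3} \cdot 7\right) - 58\right) - - \frac{82935483011}{20566} = \left(-44 + \left(- \frac{2}{3} + \frac{7}{3}\right) - 58\right) + \frac{82935483011}{20566} = \left(-44 + \frac{5}{3} - 58\right) + \frac{82935483011}{20566} = - \frac{301}{3} + \frac{82935483011}{20566} = \frac{248800258667}{61698}$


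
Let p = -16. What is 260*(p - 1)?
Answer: -4420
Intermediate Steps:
260*(p - 1) = 260*(-16 - 1) = 260*(-17) = -4420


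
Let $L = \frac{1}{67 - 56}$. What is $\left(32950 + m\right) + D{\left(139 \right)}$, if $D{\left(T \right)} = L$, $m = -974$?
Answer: $\frac{351737}{11} \approx 31976.0$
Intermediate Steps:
$L = \frac{1}{11} \approx 0.090909$
$D{\left(T \right)} = \frac{1}{11}$
$\left(32950 + m\right) + D{\left(139 \right)} = \left(32950 - 974\right) + \frac{1}{11} = 31976 + \frac{1}{11} = \frac{351737}{11}$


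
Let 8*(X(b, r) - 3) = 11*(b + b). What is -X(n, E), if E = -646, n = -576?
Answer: 1581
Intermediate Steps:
X(b, r) = 3 + 11*b/4 (X(b, r) = 3 + (11*(b + b))/8 = 3 + (11*(2*b))/8 = 3 + (22*b)/8 = 3 + 11*b/4)
-X(n, E) = -(3 + (11/4)*(-576)) = -(3 - 1584) = -1*(-1581) = 1581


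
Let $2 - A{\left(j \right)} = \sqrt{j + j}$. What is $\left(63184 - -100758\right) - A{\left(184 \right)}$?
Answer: $163940 + 4 \sqrt{23} \approx 1.6396 \cdot 10^{5}$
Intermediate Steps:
$A{\left(j \right)} = 2 - \sqrt{2} \sqrt{j}$ ($A{\left(j \right)} = 2 - \sqrt{j + j} = 2 - \sqrt{2 j} = 2 - \sqrt{2} \sqrt{j}$)
$\left(63184 - -100758\right) - A{\left(184 \right)} = \left(63184 - -100758\right) - \left(2 - \sqrt{2} \sqrt{184}\right) = \left(63184 + 100758\right) - \left(2 - \sqrt{2} \cdot 2 \sqrt{46}\right) = 163942 - \left(2 - 4 \sqrt{23}\right) = 163940 + 4 \sqrt{23}$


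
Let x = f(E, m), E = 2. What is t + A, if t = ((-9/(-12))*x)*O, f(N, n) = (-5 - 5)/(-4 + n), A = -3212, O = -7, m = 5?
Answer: -6319/2 ≈ -3159.5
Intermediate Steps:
f(N, n) = -10/(-4 + n)
x = -10 (x = -10/(-4 + 5) = -10/1 = -10*1 = -10)
t = 105/2 (t = (-9/(-12)*(-10))*(-7) = (-9*(-1/12)*(-10))*(-7) = ((¾)*(-10))*(-7) = -15/2*(-7) = 105/2 ≈ 52.500)
t + A = 105/2 - 3212 = -6319/2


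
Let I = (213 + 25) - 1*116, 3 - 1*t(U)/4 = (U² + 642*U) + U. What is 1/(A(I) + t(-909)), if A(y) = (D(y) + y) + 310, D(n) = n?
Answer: -1/966610 ≈ -1.0345e-6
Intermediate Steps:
t(U) = 12 - 2572*U - 4*U² (t(U) = 12 - 4*((U² + 642*U) + U) = 12 - 4*(U² + 643*U) = 12 + (-2572*U - 4*U²) = 12 - 2572*U - 4*U²)
I = 122 (I = 238 - 116 = 122)
A(y) = 310 + 2*y (A(y) = (y + y) + 310 = 2*y + 310 = 310 + 2*y)
1/(A(I) + t(-909)) = 1/((310 + 2*122) + (12 - 2572*(-909) - 4*(-909)²)) = 1/((310 + 244) + (12 + 2337948 - 4*826281)) = 1/(554 + (12 + 2337948 - 3305124)) = 1/(554 - 967164) = 1/(-966610) = -1/966610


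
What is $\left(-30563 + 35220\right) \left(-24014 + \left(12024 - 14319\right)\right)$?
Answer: $-122521013$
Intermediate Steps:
$\left(-30563 + 35220\right) \left(-24014 + \left(12024 - 14319\right)\right) = 4657 \left(-24014 + \left(12024 - 14319\right)\right) = 4657 \left(-24014 - 2295\right) = 4657 \left(-26309\right) = -122521013$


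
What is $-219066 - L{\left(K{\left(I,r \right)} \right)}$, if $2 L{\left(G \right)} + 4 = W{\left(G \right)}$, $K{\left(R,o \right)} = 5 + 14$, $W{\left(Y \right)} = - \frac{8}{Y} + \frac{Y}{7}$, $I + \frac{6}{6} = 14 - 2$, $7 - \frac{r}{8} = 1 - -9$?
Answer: $- \frac{58271329}{266} \approx -2.1907 \cdot 10^{5}$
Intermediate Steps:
$r = -24$ ($r = 56 - 8 \left(1 - -9\right) = 56 - 8 \left(1 + 9\right) = 56 - 80 = -24$)
$I = 11$ ($I = -1 + \left(14 - 2\right) = -1 + 12 = 11$)
$W{\left(Y \right)} = - \frac{8}{Y} + \frac{Y}{7}$ ($W{\left(Y \right)} = - \frac{8}{Y} + Y \frac{1}{7} = - \frac{8}{Y} + \frac{Y}{7}$)
$K{\left(R,o \right)} = 19$
$L{\left(G \right)} = -2 - \frac{4}{G} + \frac{G}{14}$ ($L{\left(G \right)} = -2 + \frac{- \frac{8}{G} + \frac{G}{7}}{2} = -2 + \left(- \frac{4}{G} + \frac{G}{14}\right) = -2 - \frac{4}{G} + \frac{G}{14}$)
$-219066 - L{\left(K{\left(I,r \right)} \right)} = -219066 - \left(-2 - \frac{4}{19} + \frac{1}{14} \cdot 19\right) = -219066 - \left(-2 - \frac{4}{19} + \frac{19}{14}\right) = -219066 - - \frac{227}{266} = -219066 + \frac{227}{266} = - \frac{58271329}{266}$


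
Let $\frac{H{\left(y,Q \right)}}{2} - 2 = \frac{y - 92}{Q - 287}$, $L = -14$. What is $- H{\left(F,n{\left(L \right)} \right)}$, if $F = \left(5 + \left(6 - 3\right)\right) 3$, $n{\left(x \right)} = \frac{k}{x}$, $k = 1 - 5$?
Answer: $- \frac{8980}{2007} \approx -4.4743$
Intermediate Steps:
$k = -4$ ($k = 1 - 5 = -4$)
$n{\left(x \right)} = - \frac{4}{x}$
$F = 24$ ($F = \left(5 + 3\right) 3 = 8 \cdot 3 = 24$)
$H{\left(y,Q \right)} = 4 + \frac{2 \left(-92 + y\right)}{-287 + Q}$ ($H{\left(y,Q \right)} = 4 + 2 \frac{y - 92}{Q - 287} = 4 + 2 \frac{-92 + y}{-287 + Q} = 4 + \frac{2 \left(-92 + y\right)}{-287 + Q}$)
$- H{\left(F,n{\left(L \right)} \right)} = - \frac{2 \left(-666 + 24 + 2 \left(- \frac{4}{-14}\right)\right)}{-287 - \frac{4}{-14}} = - \frac{2 \left(-666 + 24 + 2 \left(\left(-4\right) \left(- \frac{1}{14}\right)\right)\right)}{-287 - - \frac{2}{7}} = - \frac{2 \left(-666 + 24 + 2 \cdot \frac{2}{7}\right)}{-287 + \frac{2}{7}} = - \frac{2 \left(-666 + 24 + \frac{4}{7}\right)}{- \frac{2007}{7}} = - \frac{2 \left(-7\right) \left(-4490\right)}{2007 \cdot 7} = \left(-1\right) \frac{8980}{2007} = - \frac{8980}{2007}$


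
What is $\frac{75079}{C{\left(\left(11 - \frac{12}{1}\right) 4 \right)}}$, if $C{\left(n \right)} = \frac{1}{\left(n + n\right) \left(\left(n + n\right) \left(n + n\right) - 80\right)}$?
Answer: $9610112$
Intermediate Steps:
$C{\left(n \right)} = \frac{1}{2 n \left(-80 + 4 n^{2}\right)}$ ($C{\left(n \right)} = \frac{1}{2 n \left(2 n 2 n - 80\right)} = \frac{1}{2 n \left(4 n^{2} - 80\right)} = \frac{1}{2 n \left(-80 + 4 n^{2}\right)}$)
$\frac{75079}{C{\left(\left(11 - \frac{12}{1}\right) 4 \right)}} = \frac{75079}{\frac{1}{8} \frac{1}{\left(11 - \frac{12}{1}\right) 4} \frac{1}{-20 + \left(\left(11 - \frac{12}{1}\right) 4\right)^{2}}} = \frac{75079}{\frac{1}{8} \frac{1}{\left(11 - 12\right) 4} \frac{1}{-20 + \left(\left(11 - 12\right) 4\right)^{2}}} = \frac{75079}{\frac{1}{8} \frac{1}{\left(-1\right) 4} \frac{1}{-20 + \left(\left(-1\right) 4\right)^{2}}} = \frac{75079}{\frac{1}{8} \frac{1}{-4} \frac{1}{-20 + \left(-4\right)^{2}}} = \frac{75079}{\frac{1}{8} \left(- \frac{1}{4}\right) \frac{1}{-20 + 16}} = \frac{75079}{\frac{1}{8} \left(- \frac{1}{4}\right) \frac{1}{-4}} = \frac{75079}{\frac{1}{8} \left(- \frac{1}{4}\right) \left(- \frac{1}{4}\right)} = 75079 \frac{1}{\frac{1}{128}} = 75079 \cdot 128 = 9610112$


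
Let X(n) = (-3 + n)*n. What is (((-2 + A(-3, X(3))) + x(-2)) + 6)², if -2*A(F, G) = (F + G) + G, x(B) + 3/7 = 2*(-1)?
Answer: 1849/196 ≈ 9.4337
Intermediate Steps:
X(n) = n*(-3 + n)
x(B) = -17/7 (x(B) = -3/7 + 2*(-1) = -3/7 - 2 = -17/7)
A(F, G) = -G - F/2 (A(F, G) = -((F + G) + G)/2 = -(F + 2*G)/2 = -G - F/2)
(((-2 + A(-3, X(3))) + x(-2)) + 6)² = (((-2 + (-3*(-3 + 3) - ½*(-3))) - 17/7) + 6)² = (((-2 + (-3*0 + 3/2)) - 17/7) + 6)² = (((-2 + (-1*0 + 3/2)) - 17/7) + 6)² = (((-2 + (0 + 3/2)) - 17/7) + 6)² = (((-2 + 3/2) - 17/7) + 6)² = ((-½ - 17/7) + 6)² = (-41/14 + 6)² = (43/14)² = 1849/196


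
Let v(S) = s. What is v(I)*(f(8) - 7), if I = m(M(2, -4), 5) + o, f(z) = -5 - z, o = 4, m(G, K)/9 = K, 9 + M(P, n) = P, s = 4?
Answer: -80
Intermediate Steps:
M(P, n) = -9 + P
m(G, K) = 9*K
I = 49 (I = 9*5 + 4 = 45 + 4 = 49)
v(S) = 4
v(I)*(f(8) - 7) = 4*((-5 - 1*8) - 7) = 4*((-5 - 8) - 7) = 4*(-13 - 7) = 4*(-20) = -80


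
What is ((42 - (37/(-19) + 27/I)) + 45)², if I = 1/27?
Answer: 147889921/361 ≈ 4.0967e+5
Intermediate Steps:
I = 1/27 ≈ 0.037037
((42 - (37/(-19) + 27/I)) + 45)² = ((42 - (37/(-19) + 27/(1/27))) + 45)² = ((42 - (37*(-1/19) + 27*27)) + 45)² = ((42 - (-37/19 + 729)) + 45)² = ((42 - 1*13814/19) + 45)² = ((42 - 13814/19) + 45)² = (-13016/19 + 45)² = (-12161/19)² = 147889921/361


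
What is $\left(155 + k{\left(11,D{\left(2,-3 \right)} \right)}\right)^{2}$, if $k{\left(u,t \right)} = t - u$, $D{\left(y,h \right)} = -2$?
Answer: $20164$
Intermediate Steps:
$\left(155 + k{\left(11,D{\left(2,-3 \right)} \right)}\right)^{2} = \left(155 - 13\right)^{2} = 142^{2} = 20164$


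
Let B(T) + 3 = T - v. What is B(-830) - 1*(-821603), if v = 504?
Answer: 820266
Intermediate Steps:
B(T) = -507 + T (B(T) = -3 + (T - 1*504) = -3 + (T - 504) = -3 + (-504 + T) = -507 + T)
B(-830) - 1*(-821603) = (-507 - 830) - 1*(-821603) = -1337 + 821603 = 820266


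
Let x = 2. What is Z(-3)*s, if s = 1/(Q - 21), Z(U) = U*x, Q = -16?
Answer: 6/37 ≈ 0.16216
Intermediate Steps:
Z(U) = 2*U (Z(U) = U*2 = 2*U)
s = -1/37 (s = 1/(-16 - 21) = 1/(-37) = -1/37 ≈ -0.027027)
Z(-3)*s = (2*(-3))*(-1/37) = -6*(-1/37) = 6/37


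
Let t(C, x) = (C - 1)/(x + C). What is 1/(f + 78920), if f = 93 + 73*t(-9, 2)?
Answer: 7/553821 ≈ 1.2639e-5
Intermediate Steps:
t(C, x) = (-1 + C)/(C + x)
f = 1381/7 (f = 93 + 73*((-1 - 9)/(-9 + 2)) = 93 + 73*(-10/(-7)) = 93 + 73*(-⅐*(-10)) = 93 + 73*(10/7) = 93 + 730/7 = 1381/7 ≈ 197.29)
1/(f + 78920) = 1/(1381/7 + 78920) = 1/(553821/7) = 7/553821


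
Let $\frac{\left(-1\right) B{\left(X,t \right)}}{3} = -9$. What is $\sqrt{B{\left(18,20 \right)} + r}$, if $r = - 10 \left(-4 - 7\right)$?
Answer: $\sqrt{137} \approx 11.705$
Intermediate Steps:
$B{\left(X,t \right)} = 27$ ($B{\left(X,t \right)} = \left(-3\right) \left(-9\right) = 27$)
$r = 110$ ($r = \left(-10\right) \left(-11\right) = 110$)
$\sqrt{B{\left(18,20 \right)} + r} = \sqrt{27 + 110} = \sqrt{137}$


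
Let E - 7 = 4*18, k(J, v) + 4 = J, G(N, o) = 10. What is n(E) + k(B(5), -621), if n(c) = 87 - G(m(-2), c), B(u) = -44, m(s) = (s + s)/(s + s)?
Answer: 29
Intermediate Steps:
m(s) = 1 (m(s) = (2*s)/((2*s)) = (2*s)*(1/(2*s)) = 1)
k(J, v) = -4 + J
E = 79 (E = 7 + 4*18 = 7 + 72 = 79)
n(c) = 77 (n(c) = 87 - 1*10 = 87 - 10 = 77)
n(E) + k(B(5), -621) = 77 + (-4 - 44) = 77 - 48 = 29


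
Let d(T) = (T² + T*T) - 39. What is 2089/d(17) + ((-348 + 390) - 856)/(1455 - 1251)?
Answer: -6295/54978 ≈ -0.11450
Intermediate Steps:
d(T) = -39 + 2*T² (d(T) = (T² + T²) - 39 = 2*T² - 39 = -39 + 2*T²)
2089/d(17) + ((-348 + 390) - 856)/(1455 - 1251) = 2089/(-39 + 2*17²) + ((-348 + 390) - 856)/(1455 - 1251) = 2089/(-39 + 2*289) + (42 - 856)/204 = 2089/(-39 + 578) - 814*1/204 = 2089/539 - 407/102 = -6295/54978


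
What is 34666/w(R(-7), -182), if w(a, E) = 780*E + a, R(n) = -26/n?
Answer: -121331/496847 ≈ -0.24420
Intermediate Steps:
w(a, E) = a + 780*E
34666/w(R(-7), -182) = 34666/(-26/(-7) + 780*(-182)) = 34666/(-26*(-⅐) - 141960) = 34666/(26/7 - 141960) = 34666/(-993694/7) = 34666*(-7/993694) = -121331/496847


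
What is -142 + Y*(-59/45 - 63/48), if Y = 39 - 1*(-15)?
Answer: -11347/40 ≈ -283.67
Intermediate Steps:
Y = 54 (Y = 39 + 15 = 54)
-142 + Y*(-59/45 - 63/48) = -142 + 54*(-59/45 - 63/48) = -142 + 54*(-59*1/45 - 63*1/48) = -142 + 54*(-59/45 - 21/16) = -142 + 54*(-1889/720) = -142 - 5667/40 = -11347/40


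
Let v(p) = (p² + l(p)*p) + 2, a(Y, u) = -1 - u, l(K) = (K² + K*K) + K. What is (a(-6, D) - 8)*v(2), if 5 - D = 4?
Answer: -260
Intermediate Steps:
D = 1 (D = 5 - 1*4 = 5 - 4 = 1)
l(K) = K + 2*K² (l(K) = (K² + K²) + K = 2*K² + K = K + 2*K²)
v(p) = 2 + p² + p²*(1 + 2*p) (v(p) = (p² + (p*(1 + 2*p))*p) + 2 = (p² + p²*(1 + 2*p)) + 2 = 2 + p² + p²*(1 + 2*p))
(a(-6, D) - 8)*v(2) = ((-1 - 1*1) - 8)*(2 + 2*2² + 2*2³) = ((-1 - 1) - 8)*(2 + 2*4 + 2*8) = (-2 - 8)*(2 + 8 + 16) = -10*26 = -260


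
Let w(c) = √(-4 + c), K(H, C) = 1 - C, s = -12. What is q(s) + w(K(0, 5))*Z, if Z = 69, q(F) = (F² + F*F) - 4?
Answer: 284 + 138*I*√2 ≈ 284.0 + 195.16*I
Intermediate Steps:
q(F) = -4 + 2*F² (q(F) = (F² + F²) - 4 = 2*F² - 4 = -4 + 2*F²)
q(s) + w(K(0, 5))*Z = (-4 + 2*(-12)²) + √(-4 + (1 - 1*5))*69 = (-4 + 2*144) + √(-4 + (1 - 5))*69 = (-4 + 288) + √(-4 - 4)*69 = 284 + √(-8)*69 = 284 + (2*I*√2)*69 = 284 + 138*I*√2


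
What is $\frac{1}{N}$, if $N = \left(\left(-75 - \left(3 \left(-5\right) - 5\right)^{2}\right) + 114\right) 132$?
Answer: $- \frac{1}{47652} \approx -2.0985 \cdot 10^{-5}$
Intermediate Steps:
$N = -47652$ ($N = \left(\left(-75 - \left(-15 - 5\right)^{2}\right) + 114\right) 132 = \left(\left(-75 - \left(-20\right)^{2}\right) + 114\right) 132 = \left(\left(-75 - 400\right) + 114\right) 132 = \left(-475 + 114\right) 132 = \left(-361\right) 132 = -47652$)
$\frac{1}{N} = \frac{1}{-47652} = - \frac{1}{47652}$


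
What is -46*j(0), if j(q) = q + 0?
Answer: 0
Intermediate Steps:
j(q) = q
-46*j(0) = -46*0 = 0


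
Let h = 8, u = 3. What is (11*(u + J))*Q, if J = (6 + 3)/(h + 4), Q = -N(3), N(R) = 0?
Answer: 0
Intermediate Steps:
Q = 0 (Q = -1*0 = 0)
J = 3/4 (J = (6 + 3)/(8 + 4) = 9/12 = 9*(1/12) = 3/4 ≈ 0.75000)
(11*(u + J))*Q = (11*(3 + 3/4))*0 = (11*(15/4))*0 = (165/4)*0 = 0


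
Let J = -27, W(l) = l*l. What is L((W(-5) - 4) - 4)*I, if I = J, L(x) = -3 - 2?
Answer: 135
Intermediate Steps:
W(l) = l**2
L(x) = -5
I = -27
L((W(-5) - 4) - 4)*I = -5*(-27) = 135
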